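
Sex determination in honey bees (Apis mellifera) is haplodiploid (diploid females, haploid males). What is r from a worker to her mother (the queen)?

0.5

One meiotic link between diploid queen and diploid daughter: r = 1/2.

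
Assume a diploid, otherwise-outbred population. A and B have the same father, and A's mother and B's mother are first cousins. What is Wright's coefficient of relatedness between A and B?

0.28125

Wright's path rule: contributions from independent ancestry routes add.
A and B are related in two ways: half-sibs through their shared father (r = 1/4) and second cousins through their mothers (r = 1/32).
r = 1/4 + 1/32 = 0.28125.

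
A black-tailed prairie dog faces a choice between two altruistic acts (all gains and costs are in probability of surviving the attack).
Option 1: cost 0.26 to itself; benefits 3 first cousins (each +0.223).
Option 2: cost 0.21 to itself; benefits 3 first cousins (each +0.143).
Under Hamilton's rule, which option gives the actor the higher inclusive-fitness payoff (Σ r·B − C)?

Option 2

Option 1: r to a first cousin = 0.125.
Option 1: Σ r·B − C = (3·0.125·0.223) − 0.26 = -0.176375.
Option 2: r to a first cousin = 0.125.
Option 2: Σ r·B − C = (3·0.125·0.143) − 0.21 = -0.156375.
Option 2 has the higher net inclusive-fitness payoff.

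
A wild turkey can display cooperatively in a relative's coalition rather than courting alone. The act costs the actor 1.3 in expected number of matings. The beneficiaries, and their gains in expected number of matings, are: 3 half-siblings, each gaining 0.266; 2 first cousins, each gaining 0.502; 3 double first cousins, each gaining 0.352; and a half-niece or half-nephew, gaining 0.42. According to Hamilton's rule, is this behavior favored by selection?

No

Hamilton's rule: the trait is favored when the sum of r·B over every recipient exceeds the actor's cost C.
r to a half-sibling = 1/4 (half-sibs share one parent — one path of length 2: r = (1/2)^2 = 1/4).
r to a first cousin = 0.125 (first cousins share one grandparent pair — two paths of length 4: r = 2·(1/2)^4 = 1/8).
r to a double first cousin = 1/4 (double first cousins share both grandparent pairs — four paths of length 4: r = 4·(1/2)^4 = 1/4).
r to a half-niece or half-nephew = 1/8 (half-aunt/uncle↔niece/nephew: one path of length 3: r = (1/2)^3 = 1/8).
Summing one r·B term per recipient: 3·0.25·0.266 + 2·0.125·0.502 + 3·0.25·0.352 + 1·0.125·0.42 = 0.6415.
0.6415 < 1.3: the indirect benefit is less than the cost.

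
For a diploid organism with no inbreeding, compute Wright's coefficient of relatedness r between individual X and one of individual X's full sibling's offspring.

0.25

Each parent–offspring link contributes a factor of 1/2, and independent paths through distinct common ancestors add.
Full aunt/uncle↔niece/nephew: two paths of length 3 through the shared grandparent pair: r = 2·(1/2)^3 = 1/4.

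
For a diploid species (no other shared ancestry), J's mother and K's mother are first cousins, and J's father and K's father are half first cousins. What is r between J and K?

0.046875

With two independent routes of shared ancestry, r is the sum of the two contributions.
J and K are related in two ways: second cousins through their mothers (r = 1/32) and half second cousins through their fathers (r = 1/64).
r = 1/32 + 1/64 = 3/64 = 0.046875.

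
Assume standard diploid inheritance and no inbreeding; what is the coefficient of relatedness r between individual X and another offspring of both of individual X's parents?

0.5

Each parent–offspring link contributes a factor of 1/2, and independent paths through distinct common ancestors add.
Full sibs share both parents — two paths of length 2: r = 2·(1/2)^2 = 1/2.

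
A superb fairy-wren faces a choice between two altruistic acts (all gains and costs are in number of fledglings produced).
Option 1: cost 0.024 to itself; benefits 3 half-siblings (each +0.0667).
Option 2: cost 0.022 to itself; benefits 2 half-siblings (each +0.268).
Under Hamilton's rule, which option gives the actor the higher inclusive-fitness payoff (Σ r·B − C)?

Option 2

Option 1: r to a half-sibling = 0.25.
Option 1: Σ r·B − C = (3·0.25·0.0667) − 0.024 = 0.026025.
Option 2: r to a half-sibling = 0.25.
Option 2: Σ r·B − C = (2·0.25·0.268) − 0.022 = 0.112.
Option 2 has the higher net inclusive-fitness payoff.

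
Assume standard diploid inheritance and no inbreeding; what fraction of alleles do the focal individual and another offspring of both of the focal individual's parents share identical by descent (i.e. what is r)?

0.5

Each parent–offspring link contributes a factor of 1/2, and independent paths through distinct common ancestors add.
Full sibs share both parents — two paths of length 2: r = 2·(1/2)^2 = 1/2.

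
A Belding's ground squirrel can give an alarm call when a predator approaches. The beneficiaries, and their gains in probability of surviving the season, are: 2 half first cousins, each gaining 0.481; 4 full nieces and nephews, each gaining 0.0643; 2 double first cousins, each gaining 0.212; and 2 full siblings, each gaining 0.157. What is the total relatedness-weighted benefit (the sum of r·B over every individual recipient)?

r to a half first cousin = 0.0625 (half first cousins share one grandparent — one path of length 4: r = (1/2)^4 = 1/16).
r to a full niece or nephew = 0.25 (full aunt/uncle↔niece/nephew: two paths of length 3 through the shared grandparent pair: r = 2·(1/2)^3 = 1/4).
r to a double first cousin = 0.25 (double first cousins share both grandparent pairs — four paths of length 4: r = 4·(1/2)^4 = 1/4).
r to a full sibling = 1/2 (full sibs share both parents — two paths of length 2: r = 2·(1/2)^2 = 1/2).
Summing one r·B term per recipient: 2·0.0625·0.481 + 4·0.25·0.0643 + 2·0.25·0.212 + 2·0.5·0.157 = 0.387425.

0.387425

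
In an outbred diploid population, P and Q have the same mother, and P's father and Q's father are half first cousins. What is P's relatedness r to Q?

Relatedness sums over independent paths through distinct common ancestors.
P and Q are related in two ways: half-sibs through their shared mother (r = 1/4) and half second cousins through their fathers (r = 1/64).
r = 1/4 + 1/64 = 17/64 = 0.265625.

0.265625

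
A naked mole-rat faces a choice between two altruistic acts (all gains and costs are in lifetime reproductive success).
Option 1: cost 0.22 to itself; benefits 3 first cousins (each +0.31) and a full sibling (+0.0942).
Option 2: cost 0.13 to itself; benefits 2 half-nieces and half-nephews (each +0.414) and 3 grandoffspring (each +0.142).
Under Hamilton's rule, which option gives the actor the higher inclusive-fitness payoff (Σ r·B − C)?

Option 2

Option 1: r to a first cousin = 0.125.
Option 1: r to a full sibling = 0.5.
Option 1: Σ r·B − C = (3·0.125·0.31 + 1·0.5·0.0942) − 0.22 = -0.05665.
Option 2: r to a half-niece or half-nephew = 0.125.
Option 2: r to a grandoffspring = 0.25.
Option 2: Σ r·B − C = (2·0.125·0.414 + 3·0.25·0.142) − 0.13 = 0.08.
Option 2 has the higher net inclusive-fitness payoff.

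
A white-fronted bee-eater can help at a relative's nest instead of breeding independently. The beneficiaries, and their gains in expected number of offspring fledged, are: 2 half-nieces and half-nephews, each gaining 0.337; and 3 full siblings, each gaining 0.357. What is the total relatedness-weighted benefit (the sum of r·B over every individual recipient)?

r to a half-niece or half-nephew = 0.125 (half-aunt/uncle↔niece/nephew: one path of length 3: r = (1/2)^3 = 1/8).
r to a full sibling = 1/2 (full sibs share both parents — two paths of length 2: r = 2·(1/2)^2 = 1/2).
Summing one r·B term per recipient: 2·0.125·0.337 + 3·0.5·0.357 = 0.61975.

0.61975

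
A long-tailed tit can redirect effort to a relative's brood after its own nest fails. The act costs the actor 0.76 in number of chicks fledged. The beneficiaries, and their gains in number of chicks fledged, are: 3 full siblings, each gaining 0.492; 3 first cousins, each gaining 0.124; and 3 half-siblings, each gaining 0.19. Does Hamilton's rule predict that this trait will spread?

Yes

Hamilton's rule: the trait is favored when the sum of r·B over every recipient exceeds the actor's cost C.
r to a full sibling = 0.5 (full sibs share both parents — two paths of length 2: r = 2·(1/2)^2 = 1/2).
r to a first cousin = 1/8 (first cousins share one grandparent pair — two paths of length 4: r = 2·(1/2)^4 = 1/8).
r to a half-sibling = 0.25 (half-sibs share one parent — one path of length 2: r = (1/2)^2 = 1/4).
Summing one r·B term per recipient: 3·0.5·0.492 + 3·0.125·0.124 + 3·0.25·0.19 = 0.927.
0.927 > 0.76: the indirect benefit exceeds the cost.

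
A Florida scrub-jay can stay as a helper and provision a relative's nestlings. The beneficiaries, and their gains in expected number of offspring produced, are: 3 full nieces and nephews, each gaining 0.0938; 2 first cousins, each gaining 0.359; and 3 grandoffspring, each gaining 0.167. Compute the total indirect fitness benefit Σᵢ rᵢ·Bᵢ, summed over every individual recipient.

r to a full niece or nephew = 1/4 (full aunt/uncle↔niece/nephew: two paths of length 3 through the shared grandparent pair: r = 2·(1/2)^3 = 1/4).
r to a first cousin = 0.125 (first cousins share one grandparent pair — two paths of length 4: r = 2·(1/2)^4 = 1/8).
r to a grandoffspring = 1/4 (two parent–offspring links: r = (1/2)^2 = 1/4).
Summing one r·B term per recipient: 3·0.25·0.0938 + 2·0.125·0.359 + 3·0.25·0.167 = 0.28535.

0.28535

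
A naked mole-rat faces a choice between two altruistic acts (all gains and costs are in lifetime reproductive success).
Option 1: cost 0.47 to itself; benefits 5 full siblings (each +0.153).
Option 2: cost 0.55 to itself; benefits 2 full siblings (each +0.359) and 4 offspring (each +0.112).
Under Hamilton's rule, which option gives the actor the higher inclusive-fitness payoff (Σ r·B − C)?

Option 1: r to a full sibling = 0.5.
Option 1: Σ r·B − C = (5·0.5·0.153) − 0.47 = -0.0875.
Option 2: r to a full sibling = 0.5.
Option 2: r to an offspring = 0.5.
Option 2: Σ r·B − C = (2·0.5·0.359 + 4·0.5·0.112) − 0.55 = 0.033.
Option 2 has the higher net inclusive-fitness payoff.

Option 2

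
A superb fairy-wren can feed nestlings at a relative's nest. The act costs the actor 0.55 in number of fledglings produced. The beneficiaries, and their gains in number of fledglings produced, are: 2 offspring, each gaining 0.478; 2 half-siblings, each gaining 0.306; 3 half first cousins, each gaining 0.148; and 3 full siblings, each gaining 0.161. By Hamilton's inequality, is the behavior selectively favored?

Yes

Hamilton's rule: the trait is favored when the sum of r·B over every recipient exceeds the actor's cost C.
r to an offspring = 1/2 (one parent–offspring link: r = (1/2)^1 = 1/2).
r to a half-sibling = 1/4 (half-sibs share one parent — one path of length 2: r = (1/2)^2 = 1/4).
r to a half first cousin = 0.0625 (half first cousins share one grandparent — one path of length 4: r = (1/2)^4 = 1/16).
r to a full sibling = 1/2 (full sibs share both parents — two paths of length 2: r = 2·(1/2)^2 = 1/2).
Summing one r·B term per recipient: 2·0.5·0.478 + 2·0.25·0.306 + 3·0.0625·0.148 + 3·0.5·0.161 = 0.90025.
0.90025 > 0.55: the indirect benefit exceeds the cost.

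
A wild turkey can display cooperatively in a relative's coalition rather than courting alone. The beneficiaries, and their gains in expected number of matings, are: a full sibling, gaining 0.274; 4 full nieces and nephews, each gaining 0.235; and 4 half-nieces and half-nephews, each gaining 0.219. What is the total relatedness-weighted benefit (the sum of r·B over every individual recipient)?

r to a full sibling = 1/2 (full sibs share both parents — two paths of length 2: r = 2·(1/2)^2 = 1/2).
r to a full niece or nephew = 1/4 (full aunt/uncle↔niece/nephew: two paths of length 3 through the shared grandparent pair: r = 2·(1/2)^3 = 1/4).
r to a half-niece or half-nephew = 0.125 (half-aunt/uncle↔niece/nephew: one path of length 3: r = (1/2)^3 = 1/8).
Summing one r·B term per recipient: 1·0.5·0.274 + 4·0.25·0.235 + 4·0.125·0.219 = 0.4815.

0.4815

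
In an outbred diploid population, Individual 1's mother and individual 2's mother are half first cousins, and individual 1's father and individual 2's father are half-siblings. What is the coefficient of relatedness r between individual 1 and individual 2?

With two independent routes of shared ancestry, r is the sum of the two contributions.
Individual 1 and individual 2 are related in two ways: half second cousins through their mothers (r = 1/64) and half first cousins through their fathers (r = 1/16).
r = 1/64 + 1/16 = 0.078125.

0.078125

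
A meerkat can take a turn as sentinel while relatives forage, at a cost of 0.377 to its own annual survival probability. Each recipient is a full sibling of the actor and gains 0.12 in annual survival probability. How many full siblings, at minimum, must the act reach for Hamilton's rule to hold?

r to a full sibling = 0.5 (full sibs share both parents — two paths of length 2: r = 2·(1/2)^2 = 1/2).
Hamilton's rule: n·r·B > C  ⇒  n > C/(r·B) = 0.377/(0.5·0.12) = 6.283.
The smallest integer exceeding 6.283 is 7.

7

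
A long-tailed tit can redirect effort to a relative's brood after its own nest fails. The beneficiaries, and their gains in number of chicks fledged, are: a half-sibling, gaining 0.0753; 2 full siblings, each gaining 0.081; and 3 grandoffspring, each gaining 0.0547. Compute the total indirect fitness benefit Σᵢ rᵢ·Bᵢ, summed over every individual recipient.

0.14085

r to a half-sibling = 0.25 (half-sibs share one parent — one path of length 2: r = (1/2)^2 = 1/4).
r to a full sibling = 1/2 (full sibs share both parents — two paths of length 2: r = 2·(1/2)^2 = 1/2).
r to a grandoffspring = 1/4 (two parent–offspring links: r = (1/2)^2 = 1/4).
Summing one r·B term per recipient: 1·0.25·0.0753 + 2·0.5·0.081 + 3·0.25·0.0547 = 0.14085.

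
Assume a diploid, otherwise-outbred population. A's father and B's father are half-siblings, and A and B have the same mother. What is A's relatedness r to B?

Independent pedigree routes through distinct common ancestors add.
A and B are related in two ways: half first cousins through their fathers (r = 1/16) and half-sibs through their shared mother (r = 1/4).
r = 1/16 + 1/4 = 5/16 = 0.3125.

0.3125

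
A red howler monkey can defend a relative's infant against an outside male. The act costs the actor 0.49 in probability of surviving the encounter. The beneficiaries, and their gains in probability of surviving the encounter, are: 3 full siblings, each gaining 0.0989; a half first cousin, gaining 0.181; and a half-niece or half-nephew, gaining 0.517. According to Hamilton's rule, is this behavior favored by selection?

No

Hamilton's rule: the trait is favored when the sum of r·B over every recipient exceeds the actor's cost C.
r to a full sibling = 1/2 (full sibs share both parents — two paths of length 2: r = 2·(1/2)^2 = 1/2).
r to a half first cousin = 1/16 (half first cousins share one grandparent — one path of length 4: r = (1/2)^4 = 1/16).
r to a half-niece or half-nephew = 0.125 (half-aunt/uncle↔niece/nephew: one path of length 3: r = (1/2)^3 = 1/8).
Summing one r·B term per recipient: 3·0.5·0.0989 + 1·0.0625·0.181 + 1·0.125·0.517 = 0.2242875.
0.2242875 < 0.49: the indirect benefit is less than the cost.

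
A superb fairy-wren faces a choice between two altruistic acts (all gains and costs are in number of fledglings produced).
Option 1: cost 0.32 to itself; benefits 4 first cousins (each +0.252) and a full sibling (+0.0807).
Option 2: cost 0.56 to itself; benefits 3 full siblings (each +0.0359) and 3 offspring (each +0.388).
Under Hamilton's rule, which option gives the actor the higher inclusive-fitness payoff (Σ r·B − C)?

Option 1: r to a first cousin = 0.125.
Option 1: r to a full sibling = 0.5.
Option 1: Σ r·B − C = (4·0.125·0.252 + 1·0.5·0.0807) − 0.32 = -0.15365.
Option 2: r to a full sibling = 0.5.
Option 2: r to an offspring = 0.5.
Option 2: Σ r·B − C = (3·0.5·0.0359 + 3·0.5·0.388) − 0.56 = 0.07585.
Option 2 has the higher net inclusive-fitness payoff.

Option 2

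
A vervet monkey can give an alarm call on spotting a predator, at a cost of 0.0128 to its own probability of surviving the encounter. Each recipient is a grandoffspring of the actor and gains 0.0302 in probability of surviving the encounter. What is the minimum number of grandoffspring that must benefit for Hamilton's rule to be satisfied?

r to a grandoffspring = 1/4 (two parent–offspring links: r = (1/2)^2 = 1/4).
Hamilton's rule: n·r·B > C  ⇒  n > C/(r·B) = 0.0128/(0.25·0.0302) = 1.695.
The smallest integer exceeding 1.695 is 2.

2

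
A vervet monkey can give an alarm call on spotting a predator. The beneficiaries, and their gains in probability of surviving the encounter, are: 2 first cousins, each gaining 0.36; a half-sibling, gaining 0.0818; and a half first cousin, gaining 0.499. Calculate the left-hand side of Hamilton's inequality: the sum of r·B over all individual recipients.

r to a first cousin = 1/8 (first cousins share one grandparent pair — two paths of length 4: r = 2·(1/2)^4 = 1/8).
r to a half-sibling = 0.25 (half-sibs share one parent — one path of length 2: r = (1/2)^2 = 1/4).
r to a half first cousin = 1/16 (half first cousins share one grandparent — one path of length 4: r = (1/2)^4 = 1/16).
Summing one r·B term per recipient: 2·0.125·0.36 + 1·0.25·0.0818 + 1·0.0625·0.499 = 0.1416375.

0.1416375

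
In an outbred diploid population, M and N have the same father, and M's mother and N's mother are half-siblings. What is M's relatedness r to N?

Relatedness sums over independent paths through distinct common ancestors.
M and N are related in two ways: half-sibs through their shared father (r = 1/4) and half first cousins through their mothers (r = 1/16).
r = 1/4 + 1/16 = 0.3125.

0.3125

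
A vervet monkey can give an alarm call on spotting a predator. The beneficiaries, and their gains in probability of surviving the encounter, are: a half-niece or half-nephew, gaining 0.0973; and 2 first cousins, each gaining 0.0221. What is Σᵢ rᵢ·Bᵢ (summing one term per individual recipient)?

r to a half-niece or half-nephew = 0.125 (half-aunt/uncle↔niece/nephew: one path of length 3: r = (1/2)^3 = 1/8).
r to a first cousin = 0.125 (first cousins share one grandparent pair — two paths of length 4: r = 2·(1/2)^4 = 1/8).
Summing one r·B term per recipient: 1·0.125·0.0973 + 2·0.125·0.0221 = 0.0176875.

0.0176875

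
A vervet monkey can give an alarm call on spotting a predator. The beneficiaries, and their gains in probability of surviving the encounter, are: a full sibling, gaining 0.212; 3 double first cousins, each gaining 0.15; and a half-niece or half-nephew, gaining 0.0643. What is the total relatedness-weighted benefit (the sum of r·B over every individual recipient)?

r to a full sibling = 0.5 (full sibs share both parents — two paths of length 2: r = 2·(1/2)^2 = 1/2).
r to a double first cousin = 0.25 (double first cousins share both grandparent pairs — four paths of length 4: r = 4·(1/2)^4 = 1/4).
r to a half-niece or half-nephew = 1/8 (half-aunt/uncle↔niece/nephew: one path of length 3: r = (1/2)^3 = 1/8).
Summing one r·B term per recipient: 1·0.5·0.212 + 3·0.25·0.15 + 1·0.125·0.0643 = 0.2265375.

0.2265375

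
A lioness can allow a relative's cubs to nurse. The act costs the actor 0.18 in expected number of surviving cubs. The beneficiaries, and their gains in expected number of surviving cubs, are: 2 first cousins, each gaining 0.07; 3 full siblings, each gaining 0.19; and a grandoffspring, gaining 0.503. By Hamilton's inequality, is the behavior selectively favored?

Hamilton's rule: the trait is favored when the sum of r·B over every recipient exceeds the actor's cost C.
r to a first cousin = 0.125 (first cousins share one grandparent pair — two paths of length 4: r = 2·(1/2)^4 = 1/8).
r to a full sibling = 0.5 (full sibs share both parents — two paths of length 2: r = 2·(1/2)^2 = 1/2).
r to a grandoffspring = 1/4 (two parent–offspring links: r = (1/2)^2 = 1/4).
Summing one r·B term per recipient: 2·0.125·0.07 + 3·0.5·0.19 + 1·0.25·0.503 = 0.42825.
0.42825 > 0.18: the indirect benefit exceeds the cost.

Yes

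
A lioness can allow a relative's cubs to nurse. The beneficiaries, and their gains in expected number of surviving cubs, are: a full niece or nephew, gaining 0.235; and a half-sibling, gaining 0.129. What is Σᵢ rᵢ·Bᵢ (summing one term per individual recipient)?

0.091

r to a full niece or nephew = 0.25 (full aunt/uncle↔niece/nephew: two paths of length 3 through the shared grandparent pair: r = 2·(1/2)^3 = 1/4).
r to a half-sibling = 1/4 (half-sibs share one parent — one path of length 2: r = (1/2)^2 = 1/4).
Summing one r·B term per recipient: 1·0.25·0.235 + 1·0.25·0.129 = 0.091.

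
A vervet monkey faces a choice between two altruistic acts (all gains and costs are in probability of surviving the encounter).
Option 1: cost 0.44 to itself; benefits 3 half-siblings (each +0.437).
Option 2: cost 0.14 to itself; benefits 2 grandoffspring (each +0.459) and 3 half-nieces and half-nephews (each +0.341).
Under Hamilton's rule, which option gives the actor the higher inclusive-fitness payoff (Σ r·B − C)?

Option 1: r to a half-sibling = 0.25.
Option 1: Σ r·B − C = (3·0.25·0.437) − 0.44 = -0.11225.
Option 2: r to a grandoffspring = 0.25.
Option 2: r to a half-niece or half-nephew = 0.125.
Option 2: Σ r·B − C = (2·0.25·0.459 + 3·0.125·0.341) − 0.14 = 0.217375.
Option 2 has the higher net inclusive-fitness payoff.

Option 2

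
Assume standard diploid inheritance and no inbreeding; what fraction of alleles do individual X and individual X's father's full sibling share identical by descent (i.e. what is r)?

Each parent–offspring link contributes a factor of 1/2, and independent paths through distinct common ancestors add.
Full aunt/uncle↔niece/nephew: two paths of length 3 through the shared grandparent pair: r = 2·(1/2)^3 = 1/4.

0.25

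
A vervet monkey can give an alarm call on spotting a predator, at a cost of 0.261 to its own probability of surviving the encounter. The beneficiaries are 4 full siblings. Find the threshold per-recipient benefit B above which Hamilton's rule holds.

r to a full sibling = 0.5 (full sibs share both parents — two paths of length 2: r = 2·(1/2)^2 = 1/2).
Hamilton's rule with n recipients of equal r: n·r·B > C, so B > C/(n·r) = 0.261/(4·0.5) = 0.1305.

0.1305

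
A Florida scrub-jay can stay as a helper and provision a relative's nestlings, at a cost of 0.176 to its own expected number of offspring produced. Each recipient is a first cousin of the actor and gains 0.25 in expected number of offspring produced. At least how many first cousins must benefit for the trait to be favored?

6

r to a first cousin = 0.125 (first cousins share one grandparent pair — two paths of length 4: r = 2·(1/2)^4 = 1/8).
Hamilton's rule: n·r·B > C  ⇒  n > C/(r·B) = 0.176/(0.125·0.25) = 5.632.
The smallest integer exceeding 5.632 is 6.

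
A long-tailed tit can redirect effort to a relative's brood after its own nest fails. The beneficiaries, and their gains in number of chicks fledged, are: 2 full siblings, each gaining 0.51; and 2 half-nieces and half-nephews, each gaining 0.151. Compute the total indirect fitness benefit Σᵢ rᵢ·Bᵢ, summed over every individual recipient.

0.54775

r to a full sibling = 1/2 (full sibs share both parents — two paths of length 2: r = 2·(1/2)^2 = 1/2).
r to a half-niece or half-nephew = 0.125 (half-aunt/uncle↔niece/nephew: one path of length 3: r = (1/2)^3 = 1/8).
Summing one r·B term per recipient: 2·0.5·0.51 + 2·0.125·0.151 = 0.54775.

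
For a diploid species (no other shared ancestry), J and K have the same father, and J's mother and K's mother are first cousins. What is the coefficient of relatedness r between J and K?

With two independent routes of shared ancestry, r is the sum of the two contributions.
J and K are related in two ways: half-sibs through their shared father (r = 1/4) and second cousins through their mothers (r = 1/32).
r = 1/4 + 1/32 = 0.28125.

0.28125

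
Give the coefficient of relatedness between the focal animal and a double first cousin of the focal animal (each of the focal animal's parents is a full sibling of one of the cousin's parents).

Each parent–offspring link contributes a factor of 1/2, and independent paths through distinct common ancestors add.
Double first cousins share both grandparent pairs — four paths of length 4: r = 4·(1/2)^4 = 1/4.

0.25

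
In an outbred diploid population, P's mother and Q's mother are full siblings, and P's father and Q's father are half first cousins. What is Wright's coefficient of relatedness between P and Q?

With two independent routes of shared ancestry, r is the sum of the two contributions.
P and Q are related in two ways: first cousins through their mothers (r = 1/8) and half second cousins through their fathers (r = 1/64).
r = 1/8 + 1/64 = 9/64 = 0.140625.

0.140625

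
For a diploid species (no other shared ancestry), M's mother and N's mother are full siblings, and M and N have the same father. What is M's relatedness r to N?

Independent pedigree routes through distinct common ancestors add.
M and N are related in two ways: first cousins through their mothers (r = 1/8) and half-sibs through their shared father (r = 1/4).
r = 1/8 + 1/4 = 0.375.

0.375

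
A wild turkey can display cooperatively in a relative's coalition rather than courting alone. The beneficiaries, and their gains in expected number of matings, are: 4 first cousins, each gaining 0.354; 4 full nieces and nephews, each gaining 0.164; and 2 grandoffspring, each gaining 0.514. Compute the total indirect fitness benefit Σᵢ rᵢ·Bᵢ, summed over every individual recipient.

0.598

r to a first cousin = 0.125 (first cousins share one grandparent pair — two paths of length 4: r = 2·(1/2)^4 = 1/8).
r to a full niece or nephew = 1/4 (full aunt/uncle↔niece/nephew: two paths of length 3 through the shared grandparent pair: r = 2·(1/2)^3 = 1/4).
r to a grandoffspring = 1/4 (two parent–offspring links: r = (1/2)^2 = 1/4).
Summing one r·B term per recipient: 4·0.125·0.354 + 4·0.25·0.164 + 2·0.25·0.514 = 0.598.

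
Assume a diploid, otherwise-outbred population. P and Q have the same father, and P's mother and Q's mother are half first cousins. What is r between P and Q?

0.265625

Relatedness sums over independent paths through distinct common ancestors.
P and Q are related in two ways: half-sibs through their shared father (r = 1/4) and half second cousins through their mothers (r = 1/64).
r = 1/4 + 1/64 = 17/64 = 0.265625.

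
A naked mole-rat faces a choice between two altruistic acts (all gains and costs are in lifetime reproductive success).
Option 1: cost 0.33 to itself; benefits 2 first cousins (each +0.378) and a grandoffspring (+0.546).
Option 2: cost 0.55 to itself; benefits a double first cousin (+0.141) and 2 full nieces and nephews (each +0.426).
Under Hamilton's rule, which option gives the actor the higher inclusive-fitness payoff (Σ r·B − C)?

Option 1

Option 1: r to a first cousin = 0.125.
Option 1: r to a grandoffspring = 0.25.
Option 1: Σ r·B − C = (2·0.125·0.378 + 1·0.25·0.546) − 0.33 = -0.099.
Option 2: r to a double first cousin = 0.25.
Option 2: r to a full niece or nephew = 0.25.
Option 2: Σ r·B − C = (1·0.25·0.141 + 2·0.25·0.426) − 0.55 = -0.30175.
Option 1 has the higher net inclusive-fitness payoff.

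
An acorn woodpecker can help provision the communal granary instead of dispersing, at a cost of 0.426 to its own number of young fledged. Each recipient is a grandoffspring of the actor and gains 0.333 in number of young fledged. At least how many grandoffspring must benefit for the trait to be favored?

6

r to a grandoffspring = 0.25 (two parent–offspring links: r = (1/2)^2 = 1/4).
Hamilton's rule: n·r·B > C  ⇒  n > C/(r·B) = 0.426/(0.25·0.333) = 5.117.
The smallest integer exceeding 5.117 is 6.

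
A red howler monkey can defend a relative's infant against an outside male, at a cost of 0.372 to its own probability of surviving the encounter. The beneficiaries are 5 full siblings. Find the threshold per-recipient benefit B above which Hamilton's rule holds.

r to a full sibling = 0.5 (full sibs share both parents — two paths of length 2: r = 2·(1/2)^2 = 1/2).
Hamilton's rule with n recipients of equal r: n·r·B > C, so B > C/(n·r) = 0.372/(5·0.5) = 0.1488.

0.1488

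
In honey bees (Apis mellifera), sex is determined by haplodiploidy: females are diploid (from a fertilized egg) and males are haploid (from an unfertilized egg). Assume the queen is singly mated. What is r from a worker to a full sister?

0.75

Haplodiploid full sisters inherit their father's entire haploid genome identically (contributing 1/2) and on average half of their mother's contribution (1/2 · 1/2 = 1/4); r = 1/2 + 1/4 = 3/4.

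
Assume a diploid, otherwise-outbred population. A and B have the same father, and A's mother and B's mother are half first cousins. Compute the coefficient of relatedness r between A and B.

With two independent routes of shared ancestry, r is the sum of the two contributions.
A and B are related in two ways: half-sibs through their shared father (r = 1/4) and half second cousins through their mothers (r = 1/64).
r = 1/4 + 1/64 = 17/64 = 0.265625.

0.265625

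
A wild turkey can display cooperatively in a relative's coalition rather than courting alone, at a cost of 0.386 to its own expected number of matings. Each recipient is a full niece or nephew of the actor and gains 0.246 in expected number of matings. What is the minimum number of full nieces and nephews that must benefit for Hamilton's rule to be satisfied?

7

r to a full niece or nephew = 0.25 (full aunt/uncle↔niece/nephew: two paths of length 3 through the shared grandparent pair: r = 2·(1/2)^3 = 1/4).
Hamilton's rule: n·r·B > C  ⇒  n > C/(r·B) = 0.386/(0.25·0.246) = 6.276.
The smallest integer exceeding 6.276 is 7.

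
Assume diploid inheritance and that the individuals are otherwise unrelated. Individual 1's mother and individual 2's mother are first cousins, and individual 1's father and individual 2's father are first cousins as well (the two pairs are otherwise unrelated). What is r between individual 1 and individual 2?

0.0625

Independent pedigree routes through distinct common ancestors add.
Individual 1 and individual 2 are related in two ways: second cousins through their mothers (r = 1/32) and second cousins through their fathers (r = 1/32).
r = 1/32 + 1/32 = 0.0625.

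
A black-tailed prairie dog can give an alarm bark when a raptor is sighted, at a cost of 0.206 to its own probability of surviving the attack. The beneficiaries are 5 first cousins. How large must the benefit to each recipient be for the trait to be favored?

0.3296

r to a first cousin = 1/8 (first cousins share one grandparent pair — two paths of length 4: r = 2·(1/2)^4 = 1/8).
Hamilton's rule with n recipients of equal r: n·r·B > C, so B > C/(n·r) = 0.206/(5·0.125) = 0.3296.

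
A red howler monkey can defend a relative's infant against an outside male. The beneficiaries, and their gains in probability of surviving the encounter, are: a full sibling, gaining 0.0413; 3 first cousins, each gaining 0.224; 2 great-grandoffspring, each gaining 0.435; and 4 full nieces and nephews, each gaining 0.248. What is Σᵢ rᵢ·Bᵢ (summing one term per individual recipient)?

0.4614

r to a full sibling = 1/2 (full sibs share both parents — two paths of length 2: r = 2·(1/2)^2 = 1/2).
r to a first cousin = 0.125 (first cousins share one grandparent pair — two paths of length 4: r = 2·(1/2)^4 = 1/8).
r to a great-grandoffspring = 1/8 (three parent–offspring links: r = (1/2)^3 = 1/8).
r to a full niece or nephew = 0.25 (full aunt/uncle↔niece/nephew: two paths of length 3 through the shared grandparent pair: r = 2·(1/2)^3 = 1/4).
Summing one r·B term per recipient: 1·0.5·0.0413 + 3·0.125·0.224 + 2·0.125·0.435 + 4·0.25·0.248 = 0.4614.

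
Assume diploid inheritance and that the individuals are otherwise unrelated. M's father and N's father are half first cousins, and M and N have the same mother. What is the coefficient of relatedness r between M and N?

0.265625

Wright's path rule: contributions from independent ancestry routes add.
M and N are related in two ways: half second cousins through their fathers (r = 1/64) and half-sibs through their shared mother (r = 1/4).
r = 1/64 + 1/4 = 17/64 = 0.265625.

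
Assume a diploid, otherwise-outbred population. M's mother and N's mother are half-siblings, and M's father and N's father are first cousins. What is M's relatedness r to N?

0.09375

Independent pedigree routes through distinct common ancestors add.
M and N are related in two ways: half first cousins through their mothers (r = 1/16) and second cousins through their fathers (r = 1/32).
r = 1/16 + 1/32 = 0.09375.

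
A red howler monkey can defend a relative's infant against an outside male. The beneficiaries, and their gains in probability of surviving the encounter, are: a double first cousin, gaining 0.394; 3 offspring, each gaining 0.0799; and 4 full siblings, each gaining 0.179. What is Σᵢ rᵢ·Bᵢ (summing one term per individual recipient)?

r to a double first cousin = 1/4 (double first cousins share both grandparent pairs — four paths of length 4: r = 4·(1/2)^4 = 1/4).
r to an offspring = 0.5 (one parent–offspring link: r = (1/2)^1 = 1/2).
r to a full sibling = 1/2 (full sibs share both parents — two paths of length 2: r = 2·(1/2)^2 = 1/2).
Summing one r·B term per recipient: 1·0.25·0.394 + 3·0.5·0.0799 + 4·0.5·0.179 = 0.57635.

0.57635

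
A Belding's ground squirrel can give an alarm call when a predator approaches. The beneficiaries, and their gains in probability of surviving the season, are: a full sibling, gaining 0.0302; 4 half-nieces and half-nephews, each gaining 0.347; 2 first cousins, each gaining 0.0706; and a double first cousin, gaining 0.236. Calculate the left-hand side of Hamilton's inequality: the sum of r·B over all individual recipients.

0.26525

r to a full sibling = 0.5 (full sibs share both parents — two paths of length 2: r = 2·(1/2)^2 = 1/2).
r to a half-niece or half-nephew = 1/8 (half-aunt/uncle↔niece/nephew: one path of length 3: r = (1/2)^3 = 1/8).
r to a first cousin = 1/8 (first cousins share one grandparent pair — two paths of length 4: r = 2·(1/2)^4 = 1/8).
r to a double first cousin = 0.25 (double first cousins share both grandparent pairs — four paths of length 4: r = 4·(1/2)^4 = 1/4).
Summing one r·B term per recipient: 1·0.5·0.0302 + 4·0.125·0.347 + 2·0.125·0.0706 + 1·0.25·0.236 = 0.26525.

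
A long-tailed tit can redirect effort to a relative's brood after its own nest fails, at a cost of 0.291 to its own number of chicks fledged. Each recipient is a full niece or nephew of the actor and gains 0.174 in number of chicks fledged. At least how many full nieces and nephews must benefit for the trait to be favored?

r to a full niece or nephew = 1/4 (full aunt/uncle↔niece/nephew: two paths of length 3 through the shared grandparent pair: r = 2·(1/2)^3 = 1/4).
Hamilton's rule: n·r·B > C  ⇒  n > C/(r·B) = 0.291/(0.25·0.174) = 6.69.
The smallest integer exceeding 6.69 is 7.

7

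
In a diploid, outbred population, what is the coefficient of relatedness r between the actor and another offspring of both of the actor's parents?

Each parent–offspring link contributes a factor of 1/2, and independent paths through distinct common ancestors add.
Full sibs share both parents — two paths of length 2: r = 2·(1/2)^2 = 1/2.

0.5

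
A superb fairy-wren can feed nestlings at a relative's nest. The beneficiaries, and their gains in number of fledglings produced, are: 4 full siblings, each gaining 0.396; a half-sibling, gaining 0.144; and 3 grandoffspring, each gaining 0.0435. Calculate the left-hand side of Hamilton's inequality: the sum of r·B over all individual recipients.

r to a full sibling = 0.5 (full sibs share both parents — two paths of length 2: r = 2·(1/2)^2 = 1/2).
r to a half-sibling = 1/4 (half-sibs share one parent — one path of length 2: r = (1/2)^2 = 1/4).
r to a grandoffspring = 1/4 (two parent–offspring links: r = (1/2)^2 = 1/4).
Summing one r·B term per recipient: 4·0.5·0.396 + 1·0.25·0.144 + 3·0.25·0.0435 = 0.860625.

0.860625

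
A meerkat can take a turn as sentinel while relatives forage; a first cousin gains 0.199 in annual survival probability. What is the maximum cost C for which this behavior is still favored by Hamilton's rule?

0.024875

r to a first cousin = 0.125 (first cousins share one grandparent pair — two paths of length 4: r = 2·(1/2)^4 = 1/8).
Hamilton's rule: n·r·B > C, so the trait is favored while C < n·r·B = 1·0.125·0.199 = 0.024875.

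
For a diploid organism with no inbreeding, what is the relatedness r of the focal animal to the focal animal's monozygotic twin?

1

Each parent–offspring link contributes a factor of 1/2, and independent paths through distinct common ancestors add.
Monozygotic twins share every allele identical by descent: r = 1.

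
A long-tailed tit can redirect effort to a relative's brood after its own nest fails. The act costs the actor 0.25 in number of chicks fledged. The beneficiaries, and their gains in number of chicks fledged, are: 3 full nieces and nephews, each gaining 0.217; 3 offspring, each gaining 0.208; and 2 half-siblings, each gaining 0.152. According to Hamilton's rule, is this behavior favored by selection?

Hamilton's rule: the trait is favored when the sum of r·B over every recipient exceeds the actor's cost C.
r to a full niece or nephew = 0.25 (full aunt/uncle↔niece/nephew: two paths of length 3 through the shared grandparent pair: r = 2·(1/2)^3 = 1/4).
r to an offspring = 1/2 (one parent–offspring link: r = (1/2)^1 = 1/2).
r to a half-sibling = 0.25 (half-sibs share one parent — one path of length 2: r = (1/2)^2 = 1/4).
Summing one r·B term per recipient: 3·0.25·0.217 + 3·0.5·0.208 + 2·0.25·0.152 = 0.55075.
0.55075 > 0.25: the indirect benefit exceeds the cost.

Yes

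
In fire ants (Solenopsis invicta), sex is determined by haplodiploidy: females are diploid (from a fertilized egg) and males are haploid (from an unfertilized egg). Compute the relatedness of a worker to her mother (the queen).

One meiotic link between diploid queen and diploid daughter: r = 1/2.

0.5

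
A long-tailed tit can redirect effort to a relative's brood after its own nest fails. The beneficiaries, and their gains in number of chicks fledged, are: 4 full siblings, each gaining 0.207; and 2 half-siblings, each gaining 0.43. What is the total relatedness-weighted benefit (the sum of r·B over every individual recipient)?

0.629

r to a full sibling = 0.5 (full sibs share both parents — two paths of length 2: r = 2·(1/2)^2 = 1/2).
r to a half-sibling = 1/4 (half-sibs share one parent — one path of length 2: r = (1/2)^2 = 1/4).
Summing one r·B term per recipient: 4·0.5·0.207 + 2·0.25·0.43 = 0.629.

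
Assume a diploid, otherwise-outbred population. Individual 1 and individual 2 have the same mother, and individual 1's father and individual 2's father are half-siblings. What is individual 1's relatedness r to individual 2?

Relatedness sums over independent paths through distinct common ancestors.
Individual 1 and individual 2 are related in two ways: half-sibs through their shared mother (r = 1/4) and half first cousins through their fathers (r = 1/16).
r = 1/4 + 1/16 = 5/16 = 0.3125.

0.3125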